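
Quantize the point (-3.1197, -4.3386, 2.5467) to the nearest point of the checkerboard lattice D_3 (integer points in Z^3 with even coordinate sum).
(-3, -4, 3)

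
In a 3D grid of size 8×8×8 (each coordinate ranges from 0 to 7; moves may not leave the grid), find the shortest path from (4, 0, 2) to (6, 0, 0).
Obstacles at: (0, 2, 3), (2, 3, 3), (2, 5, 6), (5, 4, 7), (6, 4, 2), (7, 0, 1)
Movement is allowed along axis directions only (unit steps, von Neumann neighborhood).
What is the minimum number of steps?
4
(one shortest path: (4, 0, 2) → (5, 0, 2) → (6, 0, 2) → (6, 0, 1) → (6, 0, 0))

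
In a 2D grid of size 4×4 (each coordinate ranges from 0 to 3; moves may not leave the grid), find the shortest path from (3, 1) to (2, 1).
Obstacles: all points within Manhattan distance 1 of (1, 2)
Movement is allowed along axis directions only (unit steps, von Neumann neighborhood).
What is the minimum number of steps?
1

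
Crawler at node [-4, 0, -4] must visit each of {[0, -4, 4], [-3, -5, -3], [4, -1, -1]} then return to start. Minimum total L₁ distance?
42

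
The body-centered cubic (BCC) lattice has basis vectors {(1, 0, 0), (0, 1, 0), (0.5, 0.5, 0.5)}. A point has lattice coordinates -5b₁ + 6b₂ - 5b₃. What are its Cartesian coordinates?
(-7.5, 3.5, -2.5)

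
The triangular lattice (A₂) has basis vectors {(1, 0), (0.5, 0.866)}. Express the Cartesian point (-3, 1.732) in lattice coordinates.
-4b₁ + 2b₂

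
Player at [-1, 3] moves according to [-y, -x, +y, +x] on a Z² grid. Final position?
(-1, 3)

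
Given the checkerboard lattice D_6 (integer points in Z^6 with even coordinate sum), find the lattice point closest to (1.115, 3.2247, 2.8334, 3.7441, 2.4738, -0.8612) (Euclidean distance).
(1, 3, 3, 4, 2, -1)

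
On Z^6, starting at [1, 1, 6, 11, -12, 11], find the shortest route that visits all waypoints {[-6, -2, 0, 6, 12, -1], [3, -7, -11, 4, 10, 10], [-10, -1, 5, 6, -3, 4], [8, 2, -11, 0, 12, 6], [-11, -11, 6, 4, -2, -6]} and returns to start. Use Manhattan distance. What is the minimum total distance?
224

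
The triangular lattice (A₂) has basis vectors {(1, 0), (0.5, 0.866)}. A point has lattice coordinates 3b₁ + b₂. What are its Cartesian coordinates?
(3.5, 0.866)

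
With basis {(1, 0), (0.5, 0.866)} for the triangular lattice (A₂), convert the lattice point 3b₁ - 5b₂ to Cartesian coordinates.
(0.5, -4.33)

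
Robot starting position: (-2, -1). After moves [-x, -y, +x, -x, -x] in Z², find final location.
(-4, -2)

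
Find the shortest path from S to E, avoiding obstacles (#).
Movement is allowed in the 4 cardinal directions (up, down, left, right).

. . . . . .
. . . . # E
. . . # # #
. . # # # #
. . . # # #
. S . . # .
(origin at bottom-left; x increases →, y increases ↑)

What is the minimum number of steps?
10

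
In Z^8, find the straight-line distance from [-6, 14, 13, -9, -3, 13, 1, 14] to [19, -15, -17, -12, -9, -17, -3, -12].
63.2693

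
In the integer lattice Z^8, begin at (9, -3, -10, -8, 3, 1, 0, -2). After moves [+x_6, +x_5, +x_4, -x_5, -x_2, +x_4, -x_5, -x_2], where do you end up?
(9, -5, -10, -6, 2, 2, 0, -2)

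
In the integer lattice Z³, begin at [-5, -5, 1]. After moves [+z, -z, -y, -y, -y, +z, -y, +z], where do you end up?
(-5, -9, 3)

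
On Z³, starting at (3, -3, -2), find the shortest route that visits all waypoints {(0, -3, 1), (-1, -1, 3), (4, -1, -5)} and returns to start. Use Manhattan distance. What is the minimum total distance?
30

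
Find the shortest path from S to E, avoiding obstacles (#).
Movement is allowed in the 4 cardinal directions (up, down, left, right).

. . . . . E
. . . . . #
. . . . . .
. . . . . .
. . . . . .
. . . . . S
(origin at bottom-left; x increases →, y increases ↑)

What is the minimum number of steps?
7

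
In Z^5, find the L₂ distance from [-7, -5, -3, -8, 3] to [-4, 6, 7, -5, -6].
17.8885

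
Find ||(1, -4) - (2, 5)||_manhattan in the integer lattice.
10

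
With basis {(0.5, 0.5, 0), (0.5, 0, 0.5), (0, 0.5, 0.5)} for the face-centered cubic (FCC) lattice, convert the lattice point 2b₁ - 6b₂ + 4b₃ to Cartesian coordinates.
(-2, 3, -1)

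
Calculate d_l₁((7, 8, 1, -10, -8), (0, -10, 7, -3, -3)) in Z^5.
43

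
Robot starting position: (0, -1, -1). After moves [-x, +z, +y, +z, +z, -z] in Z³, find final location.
(-1, 0, 1)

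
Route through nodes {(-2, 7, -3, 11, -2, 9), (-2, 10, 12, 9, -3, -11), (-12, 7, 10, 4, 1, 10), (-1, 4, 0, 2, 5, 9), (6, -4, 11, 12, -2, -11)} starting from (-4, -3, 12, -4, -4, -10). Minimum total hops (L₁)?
153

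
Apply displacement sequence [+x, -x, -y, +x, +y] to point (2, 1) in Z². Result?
(3, 1)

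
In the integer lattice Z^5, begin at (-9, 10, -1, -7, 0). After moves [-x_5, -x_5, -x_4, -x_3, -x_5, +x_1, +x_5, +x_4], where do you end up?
(-8, 10, -2, -7, -2)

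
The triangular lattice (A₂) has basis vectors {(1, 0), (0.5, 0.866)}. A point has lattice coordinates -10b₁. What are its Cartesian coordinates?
(-10, 0)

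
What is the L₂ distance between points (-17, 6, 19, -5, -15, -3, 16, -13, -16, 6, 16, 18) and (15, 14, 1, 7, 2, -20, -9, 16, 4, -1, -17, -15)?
78.9113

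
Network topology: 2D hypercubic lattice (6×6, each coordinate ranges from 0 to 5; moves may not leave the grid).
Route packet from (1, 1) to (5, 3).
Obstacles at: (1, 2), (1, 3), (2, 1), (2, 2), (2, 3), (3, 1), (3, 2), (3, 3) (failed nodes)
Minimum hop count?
8
(one shortest path: (1, 1) → (1, 0) → (2, 0) → (3, 0) → (4, 0) → (5, 0) → (5, 1) → (5, 2) → (5, 3))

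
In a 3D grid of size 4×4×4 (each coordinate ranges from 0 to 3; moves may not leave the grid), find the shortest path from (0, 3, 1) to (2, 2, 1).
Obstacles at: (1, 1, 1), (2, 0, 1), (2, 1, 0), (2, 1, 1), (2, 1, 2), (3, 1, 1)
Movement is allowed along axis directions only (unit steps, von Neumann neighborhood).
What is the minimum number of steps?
3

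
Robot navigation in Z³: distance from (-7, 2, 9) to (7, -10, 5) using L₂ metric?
18.868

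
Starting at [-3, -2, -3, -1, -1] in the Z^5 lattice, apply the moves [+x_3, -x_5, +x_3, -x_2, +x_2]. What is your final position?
(-3, -2, -1, -1, -2)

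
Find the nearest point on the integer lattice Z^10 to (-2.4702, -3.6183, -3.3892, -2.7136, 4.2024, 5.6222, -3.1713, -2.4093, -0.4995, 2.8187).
(-2, -4, -3, -3, 4, 6, -3, -2, 0, 3)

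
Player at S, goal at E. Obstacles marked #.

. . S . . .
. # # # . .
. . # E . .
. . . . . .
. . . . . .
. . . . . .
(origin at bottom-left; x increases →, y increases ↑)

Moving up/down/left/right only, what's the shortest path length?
5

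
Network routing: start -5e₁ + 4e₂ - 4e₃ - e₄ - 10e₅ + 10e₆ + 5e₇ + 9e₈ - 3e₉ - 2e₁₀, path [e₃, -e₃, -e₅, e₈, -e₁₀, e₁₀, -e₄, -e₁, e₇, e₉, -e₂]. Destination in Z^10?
(-6, 3, -4, -2, -11, 10, 6, 10, -2, -2)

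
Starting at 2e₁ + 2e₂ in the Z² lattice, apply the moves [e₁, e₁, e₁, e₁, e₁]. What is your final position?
(7, 2)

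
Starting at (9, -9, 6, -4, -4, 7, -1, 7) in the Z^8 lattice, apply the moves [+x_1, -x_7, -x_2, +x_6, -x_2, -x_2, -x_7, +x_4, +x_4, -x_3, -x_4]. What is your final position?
(10, -12, 5, -3, -4, 8, -3, 7)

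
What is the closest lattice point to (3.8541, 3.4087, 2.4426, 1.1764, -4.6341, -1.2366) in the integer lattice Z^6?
(4, 3, 2, 1, -5, -1)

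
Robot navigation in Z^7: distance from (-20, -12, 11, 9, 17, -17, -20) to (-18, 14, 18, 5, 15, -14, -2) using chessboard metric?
26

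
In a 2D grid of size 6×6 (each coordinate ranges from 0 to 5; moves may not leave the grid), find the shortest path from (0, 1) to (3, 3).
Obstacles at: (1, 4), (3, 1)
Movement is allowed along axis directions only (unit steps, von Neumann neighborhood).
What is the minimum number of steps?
5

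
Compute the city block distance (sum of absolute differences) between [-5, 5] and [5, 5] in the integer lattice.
10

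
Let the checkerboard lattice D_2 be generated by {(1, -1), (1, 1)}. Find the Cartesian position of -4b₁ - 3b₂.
(-7, 1)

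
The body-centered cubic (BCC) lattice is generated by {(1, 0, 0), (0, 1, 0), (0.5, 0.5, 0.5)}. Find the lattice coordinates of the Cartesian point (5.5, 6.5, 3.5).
2b₁ + 3b₂ + 7b₃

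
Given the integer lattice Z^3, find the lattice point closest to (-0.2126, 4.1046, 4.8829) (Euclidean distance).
(0, 4, 5)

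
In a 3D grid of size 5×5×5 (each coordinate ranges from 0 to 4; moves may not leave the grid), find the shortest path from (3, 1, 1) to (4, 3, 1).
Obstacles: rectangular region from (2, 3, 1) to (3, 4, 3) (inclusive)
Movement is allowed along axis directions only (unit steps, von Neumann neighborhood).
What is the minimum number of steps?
3
(one shortest path: (3, 1, 1) → (4, 1, 1) → (4, 2, 1) → (4, 3, 1))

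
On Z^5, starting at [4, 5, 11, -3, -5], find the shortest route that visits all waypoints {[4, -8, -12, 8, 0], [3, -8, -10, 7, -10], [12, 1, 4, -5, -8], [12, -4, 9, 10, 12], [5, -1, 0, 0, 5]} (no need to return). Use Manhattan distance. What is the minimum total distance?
152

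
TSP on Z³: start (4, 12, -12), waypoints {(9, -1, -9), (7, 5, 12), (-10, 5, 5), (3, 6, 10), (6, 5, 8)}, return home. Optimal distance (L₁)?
116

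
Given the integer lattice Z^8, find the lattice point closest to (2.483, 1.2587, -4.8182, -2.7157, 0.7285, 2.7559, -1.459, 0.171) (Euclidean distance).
(2, 1, -5, -3, 1, 3, -1, 0)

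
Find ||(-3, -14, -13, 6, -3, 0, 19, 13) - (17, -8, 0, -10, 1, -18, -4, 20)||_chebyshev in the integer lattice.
23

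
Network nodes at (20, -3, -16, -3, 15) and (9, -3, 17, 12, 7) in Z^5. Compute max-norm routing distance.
33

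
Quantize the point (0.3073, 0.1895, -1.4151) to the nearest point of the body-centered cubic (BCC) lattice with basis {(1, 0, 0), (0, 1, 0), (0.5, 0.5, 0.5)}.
(0.5, 0.5, -1.5)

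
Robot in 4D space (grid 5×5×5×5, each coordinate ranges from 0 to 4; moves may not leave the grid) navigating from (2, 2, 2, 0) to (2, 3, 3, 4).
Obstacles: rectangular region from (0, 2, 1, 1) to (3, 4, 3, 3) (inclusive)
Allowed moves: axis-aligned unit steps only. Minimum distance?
8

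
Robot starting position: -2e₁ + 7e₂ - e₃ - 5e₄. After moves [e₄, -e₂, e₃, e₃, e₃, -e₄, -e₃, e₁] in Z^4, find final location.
(-1, 6, 1, -5)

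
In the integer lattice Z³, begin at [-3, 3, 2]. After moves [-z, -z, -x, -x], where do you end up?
(-5, 3, 0)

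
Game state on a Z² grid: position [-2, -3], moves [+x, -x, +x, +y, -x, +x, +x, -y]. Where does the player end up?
(0, -3)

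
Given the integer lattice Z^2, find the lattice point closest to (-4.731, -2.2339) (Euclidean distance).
(-5, -2)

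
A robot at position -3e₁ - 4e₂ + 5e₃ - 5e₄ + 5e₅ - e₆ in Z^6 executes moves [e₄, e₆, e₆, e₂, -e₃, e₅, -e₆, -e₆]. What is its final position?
(-3, -3, 4, -4, 6, -1)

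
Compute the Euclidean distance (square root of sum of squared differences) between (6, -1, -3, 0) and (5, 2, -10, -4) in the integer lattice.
8.66025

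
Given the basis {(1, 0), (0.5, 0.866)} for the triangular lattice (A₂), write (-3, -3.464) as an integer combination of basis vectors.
-b₁ - 4b₂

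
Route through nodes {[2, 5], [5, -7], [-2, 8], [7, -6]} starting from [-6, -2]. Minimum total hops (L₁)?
39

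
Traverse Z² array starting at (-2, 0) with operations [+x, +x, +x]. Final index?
(1, 0)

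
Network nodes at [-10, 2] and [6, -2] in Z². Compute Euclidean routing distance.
16.4924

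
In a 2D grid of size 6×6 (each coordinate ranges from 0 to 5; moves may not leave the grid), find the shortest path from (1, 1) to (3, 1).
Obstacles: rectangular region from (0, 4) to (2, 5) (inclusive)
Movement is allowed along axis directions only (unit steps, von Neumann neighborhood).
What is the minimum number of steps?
2
(one shortest path: (1, 1) → (2, 1) → (3, 1))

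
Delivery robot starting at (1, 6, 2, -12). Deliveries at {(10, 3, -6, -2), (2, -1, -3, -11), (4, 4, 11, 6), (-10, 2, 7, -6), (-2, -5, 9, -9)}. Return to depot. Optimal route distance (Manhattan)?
146
(one optimal route: (1, 6, 2, -12) → (2, -1, -3, -11) → (10, 3, -6, -2) → (4, 4, 11, 6) → (-10, 2, 7, -6) → (-2, -5, 9, -9) → (1, 6, 2, -12))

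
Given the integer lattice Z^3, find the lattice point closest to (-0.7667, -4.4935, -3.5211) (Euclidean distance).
(-1, -4, -4)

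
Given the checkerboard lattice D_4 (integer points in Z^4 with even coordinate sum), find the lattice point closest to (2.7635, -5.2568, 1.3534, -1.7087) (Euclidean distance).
(3, -5, 2, -2)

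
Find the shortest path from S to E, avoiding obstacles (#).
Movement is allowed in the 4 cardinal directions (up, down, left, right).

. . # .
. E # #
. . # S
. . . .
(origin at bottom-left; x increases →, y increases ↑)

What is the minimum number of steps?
5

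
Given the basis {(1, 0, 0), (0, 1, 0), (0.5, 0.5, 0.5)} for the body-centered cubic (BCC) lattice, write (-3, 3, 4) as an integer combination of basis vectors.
-7b₁ - b₂ + 8b₃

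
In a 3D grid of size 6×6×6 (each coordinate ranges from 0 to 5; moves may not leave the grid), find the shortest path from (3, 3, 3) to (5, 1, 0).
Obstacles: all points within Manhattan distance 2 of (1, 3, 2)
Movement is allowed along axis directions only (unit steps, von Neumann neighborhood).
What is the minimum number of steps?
7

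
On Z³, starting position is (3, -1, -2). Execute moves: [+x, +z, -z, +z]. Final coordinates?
(4, -1, -1)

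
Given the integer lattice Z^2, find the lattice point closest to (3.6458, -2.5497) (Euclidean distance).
(4, -3)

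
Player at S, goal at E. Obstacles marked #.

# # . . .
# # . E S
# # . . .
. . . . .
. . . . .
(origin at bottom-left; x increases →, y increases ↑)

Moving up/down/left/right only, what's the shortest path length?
1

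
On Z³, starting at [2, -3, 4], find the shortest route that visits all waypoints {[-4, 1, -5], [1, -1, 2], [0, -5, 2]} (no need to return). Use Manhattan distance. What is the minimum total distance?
25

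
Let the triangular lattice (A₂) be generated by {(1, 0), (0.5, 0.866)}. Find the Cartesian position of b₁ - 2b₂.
(0, -1.732)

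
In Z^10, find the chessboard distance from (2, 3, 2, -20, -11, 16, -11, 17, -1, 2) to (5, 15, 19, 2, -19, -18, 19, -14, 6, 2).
34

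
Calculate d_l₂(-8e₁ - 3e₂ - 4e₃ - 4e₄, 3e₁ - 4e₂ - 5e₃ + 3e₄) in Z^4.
13.1149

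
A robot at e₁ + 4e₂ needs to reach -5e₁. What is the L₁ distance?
10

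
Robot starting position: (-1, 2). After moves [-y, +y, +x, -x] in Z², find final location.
(-1, 2)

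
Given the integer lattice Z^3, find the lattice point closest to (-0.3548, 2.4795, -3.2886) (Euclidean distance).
(0, 2, -3)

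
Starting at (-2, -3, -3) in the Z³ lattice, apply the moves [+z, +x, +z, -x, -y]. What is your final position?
(-2, -4, -1)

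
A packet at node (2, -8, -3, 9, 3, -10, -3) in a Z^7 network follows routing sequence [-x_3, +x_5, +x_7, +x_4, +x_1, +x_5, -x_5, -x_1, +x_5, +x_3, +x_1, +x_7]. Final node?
(3, -8, -3, 10, 5, -10, -1)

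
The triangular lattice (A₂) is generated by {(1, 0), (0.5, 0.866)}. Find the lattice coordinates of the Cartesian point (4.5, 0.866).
4b₁ + b₂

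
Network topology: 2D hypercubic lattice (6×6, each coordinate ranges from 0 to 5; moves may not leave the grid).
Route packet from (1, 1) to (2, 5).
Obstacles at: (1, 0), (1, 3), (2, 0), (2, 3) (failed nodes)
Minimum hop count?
7
(one shortest path: (1, 1) → (0, 1) → (0, 2) → (0, 3) → (0, 4) → (1, 4) → (2, 4) → (2, 5))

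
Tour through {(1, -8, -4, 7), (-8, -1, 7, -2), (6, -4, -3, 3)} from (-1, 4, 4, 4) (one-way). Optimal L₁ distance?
67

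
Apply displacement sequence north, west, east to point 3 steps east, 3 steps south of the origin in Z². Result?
(3, -2)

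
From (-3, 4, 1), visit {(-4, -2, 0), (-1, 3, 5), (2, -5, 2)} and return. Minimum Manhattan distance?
40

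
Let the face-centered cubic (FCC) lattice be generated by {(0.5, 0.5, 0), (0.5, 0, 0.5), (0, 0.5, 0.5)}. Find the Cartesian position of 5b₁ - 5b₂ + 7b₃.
(0, 6, 1)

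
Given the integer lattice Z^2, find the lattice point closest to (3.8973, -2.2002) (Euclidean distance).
(4, -2)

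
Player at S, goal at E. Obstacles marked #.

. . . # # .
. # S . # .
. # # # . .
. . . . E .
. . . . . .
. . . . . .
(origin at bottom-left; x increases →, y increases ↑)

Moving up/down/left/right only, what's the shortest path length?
10
(one shortest path: (2, 4) → (2, 5) → (1, 5) → (0, 5) → (0, 4) → (0, 3) → (0, 2) → (1, 2) → (2, 2) → (3, 2) → (4, 2))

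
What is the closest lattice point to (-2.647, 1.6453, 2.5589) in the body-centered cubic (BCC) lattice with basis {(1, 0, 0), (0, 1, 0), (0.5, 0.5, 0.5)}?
(-2.5, 1.5, 2.5)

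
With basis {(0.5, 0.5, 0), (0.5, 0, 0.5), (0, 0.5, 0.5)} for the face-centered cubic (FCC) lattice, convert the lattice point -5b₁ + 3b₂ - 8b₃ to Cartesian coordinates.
(-1, -6.5, -2.5)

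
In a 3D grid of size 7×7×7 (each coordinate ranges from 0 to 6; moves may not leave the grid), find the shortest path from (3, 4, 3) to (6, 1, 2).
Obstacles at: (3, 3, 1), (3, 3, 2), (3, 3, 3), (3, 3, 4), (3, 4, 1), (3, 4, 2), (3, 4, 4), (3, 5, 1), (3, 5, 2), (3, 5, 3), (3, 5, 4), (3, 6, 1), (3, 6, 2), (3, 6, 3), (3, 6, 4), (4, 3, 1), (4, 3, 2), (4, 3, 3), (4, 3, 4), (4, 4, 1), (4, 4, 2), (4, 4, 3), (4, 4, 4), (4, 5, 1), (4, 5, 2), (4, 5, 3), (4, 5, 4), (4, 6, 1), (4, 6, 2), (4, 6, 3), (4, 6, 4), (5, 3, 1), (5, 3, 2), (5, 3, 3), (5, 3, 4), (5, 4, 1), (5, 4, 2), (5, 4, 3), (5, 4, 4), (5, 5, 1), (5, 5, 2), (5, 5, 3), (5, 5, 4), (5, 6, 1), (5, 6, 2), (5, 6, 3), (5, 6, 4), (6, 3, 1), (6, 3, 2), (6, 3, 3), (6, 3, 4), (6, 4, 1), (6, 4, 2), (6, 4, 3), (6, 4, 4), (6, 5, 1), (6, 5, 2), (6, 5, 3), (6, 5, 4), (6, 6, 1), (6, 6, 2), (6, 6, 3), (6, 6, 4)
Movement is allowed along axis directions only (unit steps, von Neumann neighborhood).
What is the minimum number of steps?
9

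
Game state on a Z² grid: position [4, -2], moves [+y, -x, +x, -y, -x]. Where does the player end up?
(3, -2)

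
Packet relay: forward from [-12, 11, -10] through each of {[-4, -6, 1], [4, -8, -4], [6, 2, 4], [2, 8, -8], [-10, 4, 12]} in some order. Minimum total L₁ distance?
103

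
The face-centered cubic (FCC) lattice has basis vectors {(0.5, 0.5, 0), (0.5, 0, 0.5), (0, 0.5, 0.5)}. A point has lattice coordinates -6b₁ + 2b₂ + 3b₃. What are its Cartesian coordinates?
(-2, -1.5, 2.5)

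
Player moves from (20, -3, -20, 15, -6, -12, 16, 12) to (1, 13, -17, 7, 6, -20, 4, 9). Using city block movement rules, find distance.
81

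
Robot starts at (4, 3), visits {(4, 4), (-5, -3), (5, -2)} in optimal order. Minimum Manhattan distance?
19
(one optimal route: (4, 3) → (4, 4) → (5, -2) → (-5, -3))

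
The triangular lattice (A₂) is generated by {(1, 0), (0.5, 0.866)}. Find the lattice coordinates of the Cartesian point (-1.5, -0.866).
-b₁ - b₂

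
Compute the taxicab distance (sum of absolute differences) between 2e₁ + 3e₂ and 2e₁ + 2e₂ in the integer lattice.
1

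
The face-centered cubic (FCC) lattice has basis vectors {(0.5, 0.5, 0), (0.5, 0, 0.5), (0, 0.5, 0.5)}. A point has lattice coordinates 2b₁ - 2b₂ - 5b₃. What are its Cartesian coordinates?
(0, -1.5, -3.5)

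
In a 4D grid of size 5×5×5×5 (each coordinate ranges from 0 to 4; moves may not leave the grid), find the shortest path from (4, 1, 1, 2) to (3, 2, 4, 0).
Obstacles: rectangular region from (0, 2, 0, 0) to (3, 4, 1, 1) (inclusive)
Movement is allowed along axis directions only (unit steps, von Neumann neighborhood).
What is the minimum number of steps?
7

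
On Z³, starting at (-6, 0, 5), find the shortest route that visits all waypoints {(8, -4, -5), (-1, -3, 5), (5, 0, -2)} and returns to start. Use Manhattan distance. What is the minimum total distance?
56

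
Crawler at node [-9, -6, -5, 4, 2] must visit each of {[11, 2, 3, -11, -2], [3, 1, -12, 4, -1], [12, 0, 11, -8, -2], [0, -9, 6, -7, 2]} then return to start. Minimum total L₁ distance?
148
(one optimal route: (-9, -6, -5, 4, 2) → (3, 1, -12, 4, -1) → (11, 2, 3, -11, -2) → (12, 0, 11, -8, -2) → (0, -9, 6, -7, 2) → (-9, -6, -5, 4, 2))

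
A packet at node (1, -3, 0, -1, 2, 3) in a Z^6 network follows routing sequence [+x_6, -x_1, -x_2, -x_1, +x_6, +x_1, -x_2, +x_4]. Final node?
(0, -5, 0, 0, 2, 5)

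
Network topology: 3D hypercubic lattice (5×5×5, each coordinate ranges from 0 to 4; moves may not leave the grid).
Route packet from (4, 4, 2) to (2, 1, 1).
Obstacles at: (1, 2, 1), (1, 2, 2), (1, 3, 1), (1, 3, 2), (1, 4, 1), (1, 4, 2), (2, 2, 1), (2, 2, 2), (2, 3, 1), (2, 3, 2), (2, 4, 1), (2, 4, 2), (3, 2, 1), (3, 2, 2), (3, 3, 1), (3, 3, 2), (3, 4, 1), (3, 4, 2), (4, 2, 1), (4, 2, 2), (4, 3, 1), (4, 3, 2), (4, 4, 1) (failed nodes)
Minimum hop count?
8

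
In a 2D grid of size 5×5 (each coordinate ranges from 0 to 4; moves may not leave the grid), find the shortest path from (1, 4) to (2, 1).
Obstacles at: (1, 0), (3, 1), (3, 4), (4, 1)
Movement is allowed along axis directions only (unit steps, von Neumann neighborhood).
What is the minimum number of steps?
4
(one shortest path: (1, 4) → (2, 4) → (2, 3) → (2, 2) → (2, 1))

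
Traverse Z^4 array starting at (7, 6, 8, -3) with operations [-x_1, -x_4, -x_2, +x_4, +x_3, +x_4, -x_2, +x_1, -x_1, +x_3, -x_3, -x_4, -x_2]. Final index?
(6, 3, 9, -3)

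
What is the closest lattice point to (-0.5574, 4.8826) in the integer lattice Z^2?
(-1, 5)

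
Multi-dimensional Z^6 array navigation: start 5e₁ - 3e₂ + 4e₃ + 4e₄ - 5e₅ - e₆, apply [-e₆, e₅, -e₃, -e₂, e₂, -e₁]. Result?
(4, -3, 3, 4, -4, -2)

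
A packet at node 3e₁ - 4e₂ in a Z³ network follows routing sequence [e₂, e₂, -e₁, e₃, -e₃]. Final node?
(2, -2, 0)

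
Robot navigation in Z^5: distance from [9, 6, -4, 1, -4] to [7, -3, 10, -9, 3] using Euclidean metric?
20.7364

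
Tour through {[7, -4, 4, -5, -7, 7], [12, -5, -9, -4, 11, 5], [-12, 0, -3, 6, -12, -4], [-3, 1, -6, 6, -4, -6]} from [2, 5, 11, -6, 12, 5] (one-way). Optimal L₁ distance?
158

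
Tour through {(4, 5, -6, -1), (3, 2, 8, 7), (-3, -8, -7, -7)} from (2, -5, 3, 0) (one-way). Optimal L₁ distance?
73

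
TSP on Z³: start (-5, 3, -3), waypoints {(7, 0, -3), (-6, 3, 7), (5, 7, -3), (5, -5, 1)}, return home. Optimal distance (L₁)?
70
(one optimal route: (-5, 3, -3) → (-6, 3, 7) → (5, -5, 1) → (7, 0, -3) → (5, 7, -3) → (-5, 3, -3))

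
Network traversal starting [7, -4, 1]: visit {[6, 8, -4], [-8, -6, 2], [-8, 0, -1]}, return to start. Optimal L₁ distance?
70
(one optimal route: (7, -4, 1) → (6, 8, -4) → (-8, 0, -1) → (-8, -6, 2) → (7, -4, 1))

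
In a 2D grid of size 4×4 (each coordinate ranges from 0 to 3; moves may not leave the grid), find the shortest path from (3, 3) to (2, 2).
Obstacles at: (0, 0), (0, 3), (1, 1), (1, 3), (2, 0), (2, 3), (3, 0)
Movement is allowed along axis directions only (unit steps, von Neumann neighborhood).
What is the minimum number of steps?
2
(one shortest path: (3, 3) → (3, 2) → (2, 2))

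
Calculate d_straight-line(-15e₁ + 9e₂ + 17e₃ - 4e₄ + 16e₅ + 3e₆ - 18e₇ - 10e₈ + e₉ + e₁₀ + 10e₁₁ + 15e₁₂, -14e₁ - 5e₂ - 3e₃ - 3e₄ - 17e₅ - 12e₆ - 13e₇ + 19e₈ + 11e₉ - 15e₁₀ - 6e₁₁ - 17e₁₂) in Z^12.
66.4379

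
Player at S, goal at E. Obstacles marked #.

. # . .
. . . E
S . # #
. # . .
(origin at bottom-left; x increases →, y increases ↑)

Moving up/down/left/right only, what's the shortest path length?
4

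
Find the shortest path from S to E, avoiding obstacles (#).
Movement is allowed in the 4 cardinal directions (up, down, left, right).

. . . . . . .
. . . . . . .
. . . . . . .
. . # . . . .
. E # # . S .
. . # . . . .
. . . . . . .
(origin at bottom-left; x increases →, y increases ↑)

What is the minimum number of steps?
8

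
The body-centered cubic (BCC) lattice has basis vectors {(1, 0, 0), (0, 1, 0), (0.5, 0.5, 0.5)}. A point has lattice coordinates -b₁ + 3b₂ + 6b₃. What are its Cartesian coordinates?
(2, 6, 3)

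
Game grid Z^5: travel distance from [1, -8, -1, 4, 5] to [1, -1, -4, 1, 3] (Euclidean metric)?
8.42615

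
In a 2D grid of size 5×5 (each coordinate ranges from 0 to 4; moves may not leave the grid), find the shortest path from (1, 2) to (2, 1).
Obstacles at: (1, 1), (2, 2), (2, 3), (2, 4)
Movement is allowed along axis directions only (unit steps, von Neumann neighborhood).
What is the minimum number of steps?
6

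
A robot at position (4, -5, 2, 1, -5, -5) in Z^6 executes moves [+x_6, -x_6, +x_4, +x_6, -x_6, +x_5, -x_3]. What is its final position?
(4, -5, 1, 2, -4, -5)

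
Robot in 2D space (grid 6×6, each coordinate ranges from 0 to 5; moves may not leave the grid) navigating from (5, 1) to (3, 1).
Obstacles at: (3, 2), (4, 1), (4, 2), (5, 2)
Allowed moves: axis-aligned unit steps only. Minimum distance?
4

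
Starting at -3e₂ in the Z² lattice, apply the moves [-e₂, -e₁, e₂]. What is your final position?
(-1, -3)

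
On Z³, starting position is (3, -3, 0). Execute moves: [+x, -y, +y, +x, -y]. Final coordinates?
(5, -4, 0)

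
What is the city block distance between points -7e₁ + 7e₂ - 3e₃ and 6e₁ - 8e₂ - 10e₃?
35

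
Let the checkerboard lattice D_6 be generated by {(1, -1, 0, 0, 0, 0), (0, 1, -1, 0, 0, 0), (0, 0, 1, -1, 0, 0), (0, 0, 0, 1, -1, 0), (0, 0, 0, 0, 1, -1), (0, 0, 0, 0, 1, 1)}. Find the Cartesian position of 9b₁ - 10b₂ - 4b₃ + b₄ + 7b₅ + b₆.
(9, -19, 6, 5, 7, -6)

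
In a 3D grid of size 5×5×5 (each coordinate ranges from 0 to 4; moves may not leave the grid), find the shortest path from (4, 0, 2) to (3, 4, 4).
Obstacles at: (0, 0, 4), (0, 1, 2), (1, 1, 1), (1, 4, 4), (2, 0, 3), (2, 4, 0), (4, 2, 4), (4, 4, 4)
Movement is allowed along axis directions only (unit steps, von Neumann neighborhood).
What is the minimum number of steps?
7
(one shortest path: (4, 0, 2) → (3, 0, 2) → (3, 1, 2) → (3, 2, 2) → (3, 3, 2) → (3, 4, 2) → (3, 4, 3) → (3, 4, 4))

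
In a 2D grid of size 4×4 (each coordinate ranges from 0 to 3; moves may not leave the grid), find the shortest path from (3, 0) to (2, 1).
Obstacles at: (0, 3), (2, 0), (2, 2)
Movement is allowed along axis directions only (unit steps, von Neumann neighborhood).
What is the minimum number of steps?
2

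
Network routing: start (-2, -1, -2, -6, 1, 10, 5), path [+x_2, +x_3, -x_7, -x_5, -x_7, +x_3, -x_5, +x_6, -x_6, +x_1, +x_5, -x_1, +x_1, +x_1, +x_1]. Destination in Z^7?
(1, 0, 0, -6, 0, 10, 3)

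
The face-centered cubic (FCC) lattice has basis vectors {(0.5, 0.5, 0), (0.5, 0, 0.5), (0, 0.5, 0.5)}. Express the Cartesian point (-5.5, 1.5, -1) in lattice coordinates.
-3b₁ - 8b₂ + 6b₃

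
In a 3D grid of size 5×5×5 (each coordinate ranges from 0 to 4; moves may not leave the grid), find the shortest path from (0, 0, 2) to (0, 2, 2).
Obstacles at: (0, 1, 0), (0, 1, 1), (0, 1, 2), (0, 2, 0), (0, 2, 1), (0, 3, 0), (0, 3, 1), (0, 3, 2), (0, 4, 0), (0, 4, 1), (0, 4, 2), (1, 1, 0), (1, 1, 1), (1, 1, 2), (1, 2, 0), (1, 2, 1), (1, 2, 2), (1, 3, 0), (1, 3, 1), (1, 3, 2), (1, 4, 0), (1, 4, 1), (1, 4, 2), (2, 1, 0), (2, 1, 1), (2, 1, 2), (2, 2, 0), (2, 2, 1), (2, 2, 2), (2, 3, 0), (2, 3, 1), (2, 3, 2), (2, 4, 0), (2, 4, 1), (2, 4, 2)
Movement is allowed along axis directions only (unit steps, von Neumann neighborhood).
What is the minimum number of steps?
4
(one shortest path: (0, 0, 2) → (0, 0, 3) → (0, 1, 3) → (0, 2, 3) → (0, 2, 2))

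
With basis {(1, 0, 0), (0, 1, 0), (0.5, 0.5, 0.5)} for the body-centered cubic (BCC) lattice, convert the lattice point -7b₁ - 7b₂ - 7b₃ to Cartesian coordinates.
(-10.5, -10.5, -3.5)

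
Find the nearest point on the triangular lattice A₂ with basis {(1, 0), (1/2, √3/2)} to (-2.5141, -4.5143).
(-2.5, -4.33)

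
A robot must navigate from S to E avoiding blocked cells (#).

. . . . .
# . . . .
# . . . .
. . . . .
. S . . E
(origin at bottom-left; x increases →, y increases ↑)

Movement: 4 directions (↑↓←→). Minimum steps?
3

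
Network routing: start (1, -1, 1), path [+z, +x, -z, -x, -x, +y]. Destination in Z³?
(0, 0, 1)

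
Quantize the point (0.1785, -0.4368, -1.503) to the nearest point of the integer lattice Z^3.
(0, 0, -2)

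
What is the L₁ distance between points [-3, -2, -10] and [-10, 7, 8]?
34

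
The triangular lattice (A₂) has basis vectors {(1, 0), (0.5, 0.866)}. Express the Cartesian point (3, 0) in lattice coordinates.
3b₁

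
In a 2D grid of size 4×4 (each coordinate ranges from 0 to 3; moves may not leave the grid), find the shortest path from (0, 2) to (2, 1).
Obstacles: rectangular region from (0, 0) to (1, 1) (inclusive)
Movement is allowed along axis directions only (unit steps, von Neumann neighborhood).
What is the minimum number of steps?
3
(one shortest path: (0, 2) → (1, 2) → (2, 2) → (2, 1))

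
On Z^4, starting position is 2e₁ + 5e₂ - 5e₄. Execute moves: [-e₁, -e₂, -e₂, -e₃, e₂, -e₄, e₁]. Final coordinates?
(2, 4, -1, -6)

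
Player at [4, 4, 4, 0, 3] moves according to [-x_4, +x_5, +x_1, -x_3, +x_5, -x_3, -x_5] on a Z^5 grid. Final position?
(5, 4, 2, -1, 4)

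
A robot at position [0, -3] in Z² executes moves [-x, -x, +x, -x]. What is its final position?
(-2, -3)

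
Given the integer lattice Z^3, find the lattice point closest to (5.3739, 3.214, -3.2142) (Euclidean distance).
(5, 3, -3)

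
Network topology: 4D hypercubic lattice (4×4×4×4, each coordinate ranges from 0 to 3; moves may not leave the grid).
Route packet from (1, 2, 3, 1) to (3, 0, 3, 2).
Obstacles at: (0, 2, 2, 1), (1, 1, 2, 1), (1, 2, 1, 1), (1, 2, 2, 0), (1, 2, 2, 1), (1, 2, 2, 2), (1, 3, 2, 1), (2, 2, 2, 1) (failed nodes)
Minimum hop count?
5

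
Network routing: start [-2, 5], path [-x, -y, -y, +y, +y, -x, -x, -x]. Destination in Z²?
(-6, 5)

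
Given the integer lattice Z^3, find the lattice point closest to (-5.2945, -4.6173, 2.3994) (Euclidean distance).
(-5, -5, 2)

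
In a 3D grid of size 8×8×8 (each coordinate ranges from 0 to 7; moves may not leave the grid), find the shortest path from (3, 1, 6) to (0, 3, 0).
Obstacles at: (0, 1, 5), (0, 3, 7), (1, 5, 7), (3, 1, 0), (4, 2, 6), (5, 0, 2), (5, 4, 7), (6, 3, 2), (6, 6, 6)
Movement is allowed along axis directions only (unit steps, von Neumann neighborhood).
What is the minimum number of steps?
11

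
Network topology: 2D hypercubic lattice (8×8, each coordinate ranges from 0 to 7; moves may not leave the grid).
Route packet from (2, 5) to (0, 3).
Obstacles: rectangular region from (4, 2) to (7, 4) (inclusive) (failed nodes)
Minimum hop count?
4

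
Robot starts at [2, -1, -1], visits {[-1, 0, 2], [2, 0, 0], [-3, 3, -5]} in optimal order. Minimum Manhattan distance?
19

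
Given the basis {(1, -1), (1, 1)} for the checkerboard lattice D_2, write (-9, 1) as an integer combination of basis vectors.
-5b₁ - 4b₂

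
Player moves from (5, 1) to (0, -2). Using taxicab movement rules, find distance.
8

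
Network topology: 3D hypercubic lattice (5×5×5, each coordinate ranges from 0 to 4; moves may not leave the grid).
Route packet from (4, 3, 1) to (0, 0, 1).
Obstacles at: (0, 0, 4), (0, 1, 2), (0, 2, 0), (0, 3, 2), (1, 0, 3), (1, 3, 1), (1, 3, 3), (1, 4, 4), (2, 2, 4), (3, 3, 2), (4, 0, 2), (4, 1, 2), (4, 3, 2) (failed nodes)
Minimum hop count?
7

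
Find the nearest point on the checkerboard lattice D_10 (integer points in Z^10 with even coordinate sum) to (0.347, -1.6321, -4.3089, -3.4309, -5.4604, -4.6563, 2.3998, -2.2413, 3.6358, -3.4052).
(0, -2, -4, -3, -5, -5, 2, -2, 4, -3)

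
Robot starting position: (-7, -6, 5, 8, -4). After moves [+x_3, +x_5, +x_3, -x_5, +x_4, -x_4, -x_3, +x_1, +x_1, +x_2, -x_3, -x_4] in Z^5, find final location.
(-5, -5, 5, 7, -4)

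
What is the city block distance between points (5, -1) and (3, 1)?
4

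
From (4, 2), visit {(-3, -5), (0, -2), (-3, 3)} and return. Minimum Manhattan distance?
30
(one optimal route: (4, 2) → (0, -2) → (-3, -5) → (-3, 3) → (4, 2))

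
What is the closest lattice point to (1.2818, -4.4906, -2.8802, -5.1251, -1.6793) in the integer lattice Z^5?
(1, -4, -3, -5, -2)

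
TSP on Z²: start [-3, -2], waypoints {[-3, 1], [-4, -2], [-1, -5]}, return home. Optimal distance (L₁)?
18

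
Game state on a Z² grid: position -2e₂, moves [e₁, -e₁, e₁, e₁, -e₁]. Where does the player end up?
(1, -2)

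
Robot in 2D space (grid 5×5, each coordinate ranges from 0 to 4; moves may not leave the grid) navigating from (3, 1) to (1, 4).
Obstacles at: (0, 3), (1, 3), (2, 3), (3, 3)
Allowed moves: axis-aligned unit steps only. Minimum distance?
7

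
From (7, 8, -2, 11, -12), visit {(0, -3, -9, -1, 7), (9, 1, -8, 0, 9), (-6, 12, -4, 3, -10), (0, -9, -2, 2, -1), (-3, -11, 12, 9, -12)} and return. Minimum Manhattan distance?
204
(one optimal route: (7, 8, -2, 11, -12) → (9, 1, -8, 0, 9) → (0, -3, -9, -1, 7) → (0, -9, -2, 2, -1) → (-3, -11, 12, 9, -12) → (-6, 12, -4, 3, -10) → (7, 8, -2, 11, -12))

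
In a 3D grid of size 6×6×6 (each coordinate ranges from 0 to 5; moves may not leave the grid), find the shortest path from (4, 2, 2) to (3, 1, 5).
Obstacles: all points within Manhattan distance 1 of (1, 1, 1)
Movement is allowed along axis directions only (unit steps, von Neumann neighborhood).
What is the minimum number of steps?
5
(one shortest path: (4, 2, 2) → (3, 2, 2) → (3, 1, 2) → (3, 1, 3) → (3, 1, 4) → (3, 1, 5))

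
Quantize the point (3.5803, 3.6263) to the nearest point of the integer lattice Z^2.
(4, 4)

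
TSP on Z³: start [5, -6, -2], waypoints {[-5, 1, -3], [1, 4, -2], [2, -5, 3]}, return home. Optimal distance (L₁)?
52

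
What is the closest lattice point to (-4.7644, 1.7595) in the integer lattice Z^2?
(-5, 2)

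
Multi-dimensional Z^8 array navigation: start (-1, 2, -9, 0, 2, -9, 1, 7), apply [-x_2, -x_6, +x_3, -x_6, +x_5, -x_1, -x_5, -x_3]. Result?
(-2, 1, -9, 0, 2, -11, 1, 7)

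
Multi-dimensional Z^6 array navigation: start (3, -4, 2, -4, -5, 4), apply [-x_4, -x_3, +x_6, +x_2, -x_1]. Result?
(2, -3, 1, -5, -5, 5)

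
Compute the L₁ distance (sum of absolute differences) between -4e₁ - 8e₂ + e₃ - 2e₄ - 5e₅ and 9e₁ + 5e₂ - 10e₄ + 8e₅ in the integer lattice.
48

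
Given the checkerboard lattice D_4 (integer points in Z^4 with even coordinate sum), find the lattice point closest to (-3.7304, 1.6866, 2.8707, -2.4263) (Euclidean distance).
(-4, 2, 3, -3)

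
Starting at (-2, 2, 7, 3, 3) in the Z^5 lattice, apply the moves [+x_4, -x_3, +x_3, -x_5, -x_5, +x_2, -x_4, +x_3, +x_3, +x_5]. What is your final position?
(-2, 3, 9, 3, 2)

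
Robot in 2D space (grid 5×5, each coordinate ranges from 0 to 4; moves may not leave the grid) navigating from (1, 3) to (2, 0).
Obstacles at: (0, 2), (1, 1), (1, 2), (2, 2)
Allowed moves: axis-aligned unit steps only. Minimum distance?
6
(one shortest path: (1, 3) → (2, 3) → (3, 3) → (3, 2) → (3, 1) → (2, 1) → (2, 0))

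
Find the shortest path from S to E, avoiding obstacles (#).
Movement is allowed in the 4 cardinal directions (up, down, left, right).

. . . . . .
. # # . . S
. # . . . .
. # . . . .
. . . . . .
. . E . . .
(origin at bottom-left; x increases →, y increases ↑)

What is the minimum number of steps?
7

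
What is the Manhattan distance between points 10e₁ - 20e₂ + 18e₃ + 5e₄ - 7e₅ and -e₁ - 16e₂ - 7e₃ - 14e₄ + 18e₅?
84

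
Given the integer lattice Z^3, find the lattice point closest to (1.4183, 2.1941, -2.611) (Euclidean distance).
(1, 2, -3)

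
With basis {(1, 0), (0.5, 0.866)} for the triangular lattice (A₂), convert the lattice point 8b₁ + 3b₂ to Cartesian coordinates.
(9.5, 2.598)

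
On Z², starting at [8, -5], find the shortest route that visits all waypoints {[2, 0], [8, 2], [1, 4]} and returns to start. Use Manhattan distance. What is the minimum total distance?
32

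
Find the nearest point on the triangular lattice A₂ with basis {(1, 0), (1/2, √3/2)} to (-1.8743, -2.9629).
(-2, -3.464)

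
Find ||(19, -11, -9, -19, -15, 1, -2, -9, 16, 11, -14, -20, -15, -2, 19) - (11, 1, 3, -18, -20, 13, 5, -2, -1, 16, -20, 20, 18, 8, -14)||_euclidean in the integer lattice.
69.6276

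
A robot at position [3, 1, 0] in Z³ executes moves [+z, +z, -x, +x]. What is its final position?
(3, 1, 2)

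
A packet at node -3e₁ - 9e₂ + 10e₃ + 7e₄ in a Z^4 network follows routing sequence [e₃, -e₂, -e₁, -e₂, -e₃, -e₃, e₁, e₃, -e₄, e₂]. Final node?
(-3, -10, 10, 6)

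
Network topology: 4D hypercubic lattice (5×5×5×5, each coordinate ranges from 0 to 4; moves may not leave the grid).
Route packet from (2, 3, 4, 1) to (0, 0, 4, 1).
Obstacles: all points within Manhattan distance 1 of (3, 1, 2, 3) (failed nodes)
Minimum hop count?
5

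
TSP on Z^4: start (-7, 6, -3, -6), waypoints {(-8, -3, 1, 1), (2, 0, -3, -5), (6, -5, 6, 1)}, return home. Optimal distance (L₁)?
82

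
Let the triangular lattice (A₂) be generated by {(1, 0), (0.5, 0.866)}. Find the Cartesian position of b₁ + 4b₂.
(3, 3.464)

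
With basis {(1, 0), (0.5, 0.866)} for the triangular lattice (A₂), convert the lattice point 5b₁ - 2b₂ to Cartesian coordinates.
(4, -1.732)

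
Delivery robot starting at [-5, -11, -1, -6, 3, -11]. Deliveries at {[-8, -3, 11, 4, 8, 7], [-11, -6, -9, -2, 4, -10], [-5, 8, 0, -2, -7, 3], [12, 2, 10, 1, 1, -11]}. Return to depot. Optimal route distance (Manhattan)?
232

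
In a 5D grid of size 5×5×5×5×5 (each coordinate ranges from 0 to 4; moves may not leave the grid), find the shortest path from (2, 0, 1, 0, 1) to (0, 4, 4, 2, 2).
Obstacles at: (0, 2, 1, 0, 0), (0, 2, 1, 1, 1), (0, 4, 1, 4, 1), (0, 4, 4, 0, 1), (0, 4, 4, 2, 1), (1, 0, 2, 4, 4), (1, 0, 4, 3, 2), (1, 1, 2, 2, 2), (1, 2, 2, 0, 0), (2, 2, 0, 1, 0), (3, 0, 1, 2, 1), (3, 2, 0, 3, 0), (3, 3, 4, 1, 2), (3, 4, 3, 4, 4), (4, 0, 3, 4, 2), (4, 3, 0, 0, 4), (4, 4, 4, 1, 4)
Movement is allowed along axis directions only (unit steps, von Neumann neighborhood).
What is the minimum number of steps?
12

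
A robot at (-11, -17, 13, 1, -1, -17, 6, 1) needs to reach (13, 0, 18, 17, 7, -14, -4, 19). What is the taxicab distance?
101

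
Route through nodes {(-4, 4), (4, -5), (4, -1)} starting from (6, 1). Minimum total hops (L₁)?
25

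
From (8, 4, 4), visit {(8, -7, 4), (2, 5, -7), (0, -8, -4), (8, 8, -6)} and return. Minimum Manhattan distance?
70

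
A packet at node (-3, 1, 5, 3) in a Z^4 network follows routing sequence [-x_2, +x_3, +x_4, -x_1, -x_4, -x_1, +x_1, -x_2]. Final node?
(-4, -1, 6, 3)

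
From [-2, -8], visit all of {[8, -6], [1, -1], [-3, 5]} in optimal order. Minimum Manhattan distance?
34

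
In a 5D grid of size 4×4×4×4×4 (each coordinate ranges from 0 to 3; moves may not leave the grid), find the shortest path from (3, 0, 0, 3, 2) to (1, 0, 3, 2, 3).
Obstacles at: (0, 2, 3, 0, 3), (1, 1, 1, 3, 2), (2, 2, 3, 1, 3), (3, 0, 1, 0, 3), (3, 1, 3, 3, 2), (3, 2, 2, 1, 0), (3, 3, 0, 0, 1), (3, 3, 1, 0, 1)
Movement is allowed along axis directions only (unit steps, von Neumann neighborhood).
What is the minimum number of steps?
7
(one shortest path: (3, 0, 0, 3, 2) → (2, 0, 0, 3, 2) → (1, 0, 0, 3, 2) → (1, 0, 1, 3, 2) → (1, 0, 2, 3, 2) → (1, 0, 3, 3, 2) → (1, 0, 3, 2, 2) → (1, 0, 3, 2, 3))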